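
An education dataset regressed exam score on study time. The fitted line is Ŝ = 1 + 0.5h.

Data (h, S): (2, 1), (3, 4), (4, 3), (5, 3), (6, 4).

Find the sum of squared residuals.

SSE = 3.5

h=2: Ŝ = 1 + 0.5·2 = 2; r = 1 − 2 = -1
h=3: Ŝ = 1 + 0.5·3 = 2.5; r = 4 − 2.5 = 1.5
h=4: Ŝ = 1 + 0.5·4 = 3; r = 3 − 3 = 0
h=5: Ŝ = 1 + 0.5·5 = 3.5; r = 3 − 3.5 = -0.5
h=6: Ŝ = 1 + 0.5·6 = 4; r = 4 − 4 = 0
SSE = 1 + 2.25 + 0 + 0.25 + 0 = 3.5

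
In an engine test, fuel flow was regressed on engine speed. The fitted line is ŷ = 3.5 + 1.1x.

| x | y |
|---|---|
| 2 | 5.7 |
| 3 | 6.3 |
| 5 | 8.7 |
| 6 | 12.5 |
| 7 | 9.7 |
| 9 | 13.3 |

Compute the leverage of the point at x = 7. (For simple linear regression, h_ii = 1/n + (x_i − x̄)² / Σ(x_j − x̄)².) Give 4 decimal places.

h = 0.2500

x̄ = (2 + 3 + 5 + 6 + 7 + 9)/6 = 5.33333
Σ(x − x̄)² = 11.1111 + 5.44444 + 0.111111 + 0.444444 + 2.77778 + 13.4444 = 33.3333
h = 1/6 + (1.66667)²/33.3333 = 0.166667 + 0.0833333 = 0.2500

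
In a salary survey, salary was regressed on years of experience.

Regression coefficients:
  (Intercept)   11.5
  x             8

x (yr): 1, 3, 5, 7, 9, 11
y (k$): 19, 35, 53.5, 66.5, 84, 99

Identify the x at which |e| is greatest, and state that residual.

x=1: ŷ = 11.5 + 8·1 = 19.5; e = 19 − 19.5 = -0.5
x=3: ŷ = 11.5 + 8·3 = 35.5; e = 35 − 35.5 = -0.5
x=5: ŷ = 11.5 + 8·5 = 51.5; e = 53.5 − 51.5 = 2
x=7: ŷ = 11.5 + 8·7 = 67.5; e = 66.5 − 67.5 = -1
x=9: ŷ = 11.5 + 8·9 = 83.5; e = 84 − 83.5 = 0.5
x=11: ŷ = 11.5 + 8·11 = 99.5; e = 99 − 99.5 = -0.5
Largest |e| is 2 at x = 5, residual 2.

x = 5, e = 2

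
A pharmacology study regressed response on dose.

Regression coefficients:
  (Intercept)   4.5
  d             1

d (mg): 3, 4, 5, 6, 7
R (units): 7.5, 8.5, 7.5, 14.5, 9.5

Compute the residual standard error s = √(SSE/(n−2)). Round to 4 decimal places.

d=3: R̂ = 4.5 + 3 = 7.5; e = 7.5 − 7.5 = 0
d=4: R̂ = 4.5 + 4 = 8.5; e = 8.5 − 8.5 = 0
d=5: R̂ = 4.5 + 5 = 9.5; e = 7.5 − 9.5 = -2
d=6: R̂ = 4.5 + 6 = 10.5; e = 14.5 − 10.5 = 4
d=7: R̂ = 4.5 + 7 = 11.5; e = 9.5 − 11.5 = -2
SSE = 0 + 0 + 4 + 16 + 4 = 24
s = √(24/3) = √8 ≈ 2.8284

s = 2.8284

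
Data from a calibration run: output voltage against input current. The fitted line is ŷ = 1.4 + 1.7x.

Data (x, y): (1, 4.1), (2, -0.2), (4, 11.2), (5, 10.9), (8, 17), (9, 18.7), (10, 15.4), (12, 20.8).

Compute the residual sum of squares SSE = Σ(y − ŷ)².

SSE = 54

x=1: ŷ = 1.4 + 1.7·1 = 3.1; e = 4.1 − 3.1 = 1
x=2: ŷ = 1.4 + 1.7·2 = 4.8; e = -0.2 − 4.8 = -5
x=4: ŷ = 1.4 + 1.7·4 = 8.2; e = 11.2 − 8.2 = 3
x=5: ŷ = 1.4 + 1.7·5 = 9.9; e = 10.9 − 9.9 = 1
x=8: ŷ = 1.4 + 1.7·8 = 15; e = 17 − 15 = 2
x=9: ŷ = 1.4 + 1.7·9 = 16.7; e = 18.7 − 16.7 = 2
x=10: ŷ = 1.4 + 1.7·10 = 18.4; e = 15.4 − 18.4 = -3
x=12: ŷ = 1.4 + 1.7·12 = 21.8; e = 20.8 − 21.8 = -1
SSE = 1 + 25 + 9 + 1 + 4 + 4 + 9 + 1 = 54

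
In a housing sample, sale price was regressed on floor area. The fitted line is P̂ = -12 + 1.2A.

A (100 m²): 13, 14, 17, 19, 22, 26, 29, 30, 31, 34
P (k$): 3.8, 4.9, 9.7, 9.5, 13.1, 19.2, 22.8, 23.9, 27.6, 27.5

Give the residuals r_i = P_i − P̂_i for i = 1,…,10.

0.2, 0.1, 1.3, -1.3, -1.3, 0, 0, -0.1, 2.4, -1.3

A=13: P̂ = -12 + 1.2·13 = 3.6; r = 3.8 − 3.6 = 0.2
A=14: P̂ = -12 + 1.2·14 = 4.8; r = 4.9 − 4.8 = 0.1
A=17: P̂ = -12 + 1.2·17 = 8.4; r = 9.7 − 8.4 = 1.3
A=19: P̂ = -12 + 1.2·19 = 10.8; r = 9.5 − 10.8 = -1.3
A=22: P̂ = -12 + 1.2·22 = 14.4; r = 13.1 − 14.4 = -1.3
A=26: P̂ = -12 + 1.2·26 = 19.2; r = 19.2 − 19.2 = 0
A=29: P̂ = -12 + 1.2·29 = 22.8; r = 22.8 − 22.8 = 0
A=30: P̂ = -12 + 1.2·30 = 24; r = 23.9 − 24 = -0.1
A=31: P̂ = -12 + 1.2·31 = 25.2; r = 27.6 − 25.2 = 2.4
A=34: P̂ = -12 + 1.2·34 = 28.8; r = 27.5 − 28.8 = -1.3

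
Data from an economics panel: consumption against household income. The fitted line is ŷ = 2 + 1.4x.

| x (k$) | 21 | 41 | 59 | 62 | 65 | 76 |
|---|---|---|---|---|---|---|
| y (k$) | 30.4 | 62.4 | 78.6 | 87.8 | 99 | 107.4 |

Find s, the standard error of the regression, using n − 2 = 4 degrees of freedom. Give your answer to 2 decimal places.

x=21: ŷ = 2 + 1.4·21 = 31.4; e = 30.4 − 31.4 = -1
x=41: ŷ = 2 + 1.4·41 = 59.4; e = 62.4 − 59.4 = 3
x=59: ŷ = 2 + 1.4·59 = 84.6; e = 78.6 − 84.6 = -6
x=62: ŷ = 2 + 1.4·62 = 88.8; e = 87.8 − 88.8 = -1
x=65: ŷ = 2 + 1.4·65 = 93; e = 99 − 93 = 6
x=76: ŷ = 2 + 1.4·76 = 108.4; e = 107.4 − 108.4 = -1
SSE = 1 + 9 + 36 + 1 + 36 + 1 = 84
s = √(84/4) = √21 ≈ 4.58

s = 4.58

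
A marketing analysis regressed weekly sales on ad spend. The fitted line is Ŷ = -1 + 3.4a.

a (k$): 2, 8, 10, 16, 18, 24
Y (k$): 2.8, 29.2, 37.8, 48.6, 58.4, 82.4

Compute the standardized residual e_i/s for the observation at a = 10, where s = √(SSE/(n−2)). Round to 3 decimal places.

a=2: Ŷ = -1 + 3.4·2 = 5.8; e = 2.8 − 5.8 = -3
a=8: Ŷ = -1 + 3.4·8 = 26.2; e = 29.2 − 26.2 = 3
a=10: Ŷ = -1 + 3.4·10 = 33; e = 37.8 − 33 = 4.8
a=16: Ŷ = -1 + 3.4·16 = 53.4; e = 48.6 − 53.4 = -4.8
a=18: Ŷ = -1 + 3.4·18 = 60.2; e = 58.4 − 60.2 = -1.8
a=24: Ŷ = -1 + 3.4·24 = 80.6; e = 82.4 − 80.6 = 1.8
SSE = 9 + 9 + 23.04 + 23.04 + 3.24 + 3.24 = 70.56
s = √(70.56/4) = 4.2
e/s = 4.8 / 4.2 = 1.143

1.143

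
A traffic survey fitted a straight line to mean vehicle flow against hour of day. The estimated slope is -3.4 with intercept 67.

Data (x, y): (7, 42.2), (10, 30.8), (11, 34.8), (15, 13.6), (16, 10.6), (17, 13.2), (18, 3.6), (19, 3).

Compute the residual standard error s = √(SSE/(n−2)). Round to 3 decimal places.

x=7: ŷ = 67 − 3.4·7 = 43.2; e = 42.2 − 43.2 = -1
x=10: ŷ = 67 − 3.4·10 = 33; e = 30.8 − 33 = -2.2
x=11: ŷ = 67 − 3.4·11 = 29.6; e = 34.8 − 29.6 = 5.2
x=15: ŷ = 67 − 3.4·15 = 16; e = 13.6 − 16 = -2.4
x=16: ŷ = 67 − 3.4·16 = 12.6; e = 10.6 − 12.6 = -2
x=17: ŷ = 67 − 3.4·17 = 9.2; e = 13.2 − 9.2 = 4
x=18: ŷ = 67 − 3.4·18 = 5.8; e = 3.6 − 5.8 = -2.2
x=19: ŷ = 67 − 3.4·19 = 2.4; e = 3 − 2.4 = 0.6
SSE = 1 + 4.84 + 27.04 + 5.76 + 4 + 16 + 4.84 + 0.36 = 63.84
s = √(63.84/6) = √10.64 ≈ 3.262

s = 3.262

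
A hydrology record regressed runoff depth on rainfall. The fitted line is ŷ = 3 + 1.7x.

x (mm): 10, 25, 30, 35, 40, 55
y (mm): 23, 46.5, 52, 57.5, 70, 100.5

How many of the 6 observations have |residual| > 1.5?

4

x=10: ŷ = 3 + 1.7·10 = 20; e = 23 − 20 = 3
x=25: ŷ = 3 + 1.7·25 = 45.5; e = 46.5 − 45.5 = 1
x=30: ŷ = 3 + 1.7·30 = 54; e = 52 − 54 = -2
x=35: ŷ = 3 + 1.7·35 = 62.5; e = 57.5 − 62.5 = -5
x=40: ŷ = 3 + 1.7·40 = 71; e = 70 − 71 = -1
x=55: ŷ = 3 + 1.7·55 = 96.5; e = 100.5 − 96.5 = 4
|e| > 1.5: x=10 (|e|=3), x=30 (|e|=2), x=35 (|e|=5), x=55 (|e|=4) → 4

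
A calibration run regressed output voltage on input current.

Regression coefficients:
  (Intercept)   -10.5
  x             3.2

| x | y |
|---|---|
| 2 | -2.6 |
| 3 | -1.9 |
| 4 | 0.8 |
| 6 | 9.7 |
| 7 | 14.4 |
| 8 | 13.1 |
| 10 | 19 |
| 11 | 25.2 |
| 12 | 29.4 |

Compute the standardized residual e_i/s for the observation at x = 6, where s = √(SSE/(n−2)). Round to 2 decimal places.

x=2: ŷ = -10.5 + 3.2·2 = -4.1; e = -2.6 − (-4.1) = 1.5
x=3: ŷ = -10.5 + 3.2·3 = -0.9; e = -1.9 − (-0.9) = -1
x=4: ŷ = -10.5 + 3.2·4 = 2.3; e = 0.8 − 2.3 = -1.5
x=6: ŷ = -10.5 + 3.2·6 = 8.7; e = 9.7 − 8.7 = 1
x=7: ŷ = -10.5 + 3.2·7 = 11.9; e = 14.4 − 11.9 = 2.5
x=8: ŷ = -10.5 + 3.2·8 = 15.1; e = 13.1 − 15.1 = -2
x=10: ŷ = -10.5 + 3.2·10 = 21.5; e = 19 − 21.5 = -2.5
x=11: ŷ = -10.5 + 3.2·11 = 24.7; e = 25.2 − 24.7 = 0.5
x=12: ŷ = -10.5 + 3.2·12 = 27.9; e = 29.4 − 27.9 = 1.5
SSE = 2.25 + 1 + 2.25 + 1 + 6.25 + 4 + 6.25 + 0.25 + 2.25 = 25.5
s = √(25.5/7) = 1.90863
e/s = 1 / 1.90863 = 0.52

0.52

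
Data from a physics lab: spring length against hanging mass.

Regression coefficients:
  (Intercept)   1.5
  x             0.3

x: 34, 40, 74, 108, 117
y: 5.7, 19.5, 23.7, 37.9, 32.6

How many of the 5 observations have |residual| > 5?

x=34: ŷ = 1.5 + 0.3·34 = 11.7; r = 5.7 − 11.7 = -6
x=40: ŷ = 1.5 + 0.3·40 = 13.5; r = 19.5 − 13.5 = 6
x=74: ŷ = 1.5 + 0.3·74 = 23.7; r = 23.7 − 23.7 = 0
x=108: ŷ = 1.5 + 0.3·108 = 33.9; r = 37.9 − 33.9 = 4
x=117: ŷ = 1.5 + 0.3·117 = 36.6; r = 32.6 − 36.6 = -4
|r| > 5: x=34 (|r|=6), x=40 (|r|=6) → 2

2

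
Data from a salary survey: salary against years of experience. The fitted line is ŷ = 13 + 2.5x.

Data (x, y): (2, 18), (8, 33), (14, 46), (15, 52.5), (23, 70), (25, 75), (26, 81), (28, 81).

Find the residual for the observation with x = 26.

r = 3

ŷ = 13 + 2.5·26 = 78
r = 81 − 78 = 3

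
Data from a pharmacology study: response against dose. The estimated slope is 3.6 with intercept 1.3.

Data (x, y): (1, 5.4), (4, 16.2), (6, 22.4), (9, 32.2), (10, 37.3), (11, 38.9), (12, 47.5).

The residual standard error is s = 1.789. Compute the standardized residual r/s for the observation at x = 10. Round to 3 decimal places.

ŷ = 1.3 + 3.6·10 = 37.3
r = 37.3 − 37.3 = 0
r/s = 0 / 1.789 = 0.000

0.000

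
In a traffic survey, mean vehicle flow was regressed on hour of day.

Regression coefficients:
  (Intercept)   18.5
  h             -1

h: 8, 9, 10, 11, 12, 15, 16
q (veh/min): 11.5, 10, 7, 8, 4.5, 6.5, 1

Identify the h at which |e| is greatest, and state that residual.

h = 15, e = 3

h=8: q̂ = 18.5 − 8 = 10.5; e = 11.5 − 10.5 = 1
h=9: q̂ = 18.5 − 9 = 9.5; e = 10 − 9.5 = 0.5
h=10: q̂ = 18.5 − 10 = 8.5; e = 7 − 8.5 = -1.5
h=11: q̂ = 18.5 − 11 = 7.5; e = 8 − 7.5 = 0.5
h=12: q̂ = 18.5 − 12 = 6.5; e = 4.5 − 6.5 = -2
h=15: q̂ = 18.5 − 15 = 3.5; e = 6.5 − 3.5 = 3
h=16: q̂ = 18.5 − 16 = 2.5; e = 1 − 2.5 = -1.5
Largest |e| is 3 at h = 15, residual 3.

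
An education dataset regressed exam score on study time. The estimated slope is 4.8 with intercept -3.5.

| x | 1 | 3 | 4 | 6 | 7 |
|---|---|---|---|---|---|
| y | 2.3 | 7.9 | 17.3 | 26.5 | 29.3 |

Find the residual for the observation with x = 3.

r = -3

ŷ = -3.5 + 4.8·3 = 10.9
r = 7.9 − 10.9 = -3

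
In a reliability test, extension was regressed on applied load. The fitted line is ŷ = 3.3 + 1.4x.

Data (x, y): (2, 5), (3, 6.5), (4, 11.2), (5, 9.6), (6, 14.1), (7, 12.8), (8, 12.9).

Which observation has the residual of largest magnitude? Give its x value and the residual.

x = 6, r = 2.4

x=2: ŷ = 3.3 + 1.4·2 = 6.1; r = 5 − 6.1 = -1.1
x=3: ŷ = 3.3 + 1.4·3 = 7.5; r = 6.5 − 7.5 = -1
x=4: ŷ = 3.3 + 1.4·4 = 8.9; r = 11.2 − 8.9 = 2.3
x=5: ŷ = 3.3 + 1.4·5 = 10.3; r = 9.6 − 10.3 = -0.7
x=6: ŷ = 3.3 + 1.4·6 = 11.7; r = 14.1 − 11.7 = 2.4
x=7: ŷ = 3.3 + 1.4·7 = 13.1; r = 12.8 − 13.1 = -0.3
x=8: ŷ = 3.3 + 1.4·8 = 14.5; r = 12.9 − 14.5 = -1.6
Largest |r| is 2.4 at x = 6, residual 2.4.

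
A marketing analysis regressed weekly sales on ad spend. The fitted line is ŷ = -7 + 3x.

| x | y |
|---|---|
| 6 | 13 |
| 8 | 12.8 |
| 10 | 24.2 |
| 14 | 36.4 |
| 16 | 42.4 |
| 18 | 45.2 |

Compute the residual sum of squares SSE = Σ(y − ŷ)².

SSE = 30.24

x=6: ŷ = -7 + 3·6 = 11; r = 13 − 11 = 2
x=8: ŷ = -7 + 3·8 = 17; r = 12.8 − 17 = -4.2
x=10: ŷ = -7 + 3·10 = 23; r = 24.2 − 23 = 1.2
x=14: ŷ = -7 + 3·14 = 35; r = 36.4 − 35 = 1.4
x=16: ŷ = -7 + 3·16 = 41; r = 42.4 − 41 = 1.4
x=18: ŷ = -7 + 3·18 = 47; r = 45.2 − 47 = -1.8
SSE = 4 + 17.64 + 1.44 + 1.96 + 1.96 + 3.24 = 30.24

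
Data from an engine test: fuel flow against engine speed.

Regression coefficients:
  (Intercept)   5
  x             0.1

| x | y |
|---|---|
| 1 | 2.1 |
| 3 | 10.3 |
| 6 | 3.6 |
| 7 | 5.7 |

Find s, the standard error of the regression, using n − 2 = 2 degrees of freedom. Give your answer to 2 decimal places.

s = 4.36

x=1: ŷ = 5 + 0.1·1 = 5.1; r = 2.1 − 5.1 = -3
x=3: ŷ = 5 + 0.1·3 = 5.3; r = 10.3 − 5.3 = 5
x=6: ŷ = 5 + 0.1·6 = 5.6; r = 3.6 − 5.6 = -2
x=7: ŷ = 5 + 0.1·7 = 5.7; r = 5.7 − 5.7 = 0
SSE = 9 + 25 + 4 + 0 = 38
s = √(38/2) = √19 ≈ 4.36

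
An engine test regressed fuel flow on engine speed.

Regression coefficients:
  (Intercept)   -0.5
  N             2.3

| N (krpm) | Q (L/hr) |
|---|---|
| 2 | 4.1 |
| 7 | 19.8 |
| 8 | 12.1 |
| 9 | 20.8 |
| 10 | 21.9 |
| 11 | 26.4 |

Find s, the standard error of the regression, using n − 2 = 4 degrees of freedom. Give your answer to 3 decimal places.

N=2: Q̂ = -0.5 + 2.3·2 = 4.1; r = 4.1 − 4.1 = 0
N=7: Q̂ = -0.5 + 2.3·7 = 15.6; r = 19.8 − 15.6 = 4.2
N=8: Q̂ = -0.5 + 2.3·8 = 17.9; r = 12.1 − 17.9 = -5.8
N=9: Q̂ = -0.5 + 2.3·9 = 20.2; r = 20.8 − 20.2 = 0.6
N=10: Q̂ = -0.5 + 2.3·10 = 22.5; r = 21.9 − 22.5 = -0.6
N=11: Q̂ = -0.5 + 2.3·11 = 24.8; r = 26.4 − 24.8 = 1.6
SSE = 0 + 17.64 + 33.64 + 0.36 + 0.36 + 2.56 = 54.56
s = √(54.56/4) = √13.64 ≈ 3.693

s = 3.693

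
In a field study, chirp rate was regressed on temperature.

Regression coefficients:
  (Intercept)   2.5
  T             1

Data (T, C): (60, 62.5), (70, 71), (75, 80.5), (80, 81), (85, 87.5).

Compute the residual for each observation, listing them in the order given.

0, -1.5, 3, -1.5, 0

T=60: ŷ = 2.5 + 60 = 62.5; e = 62.5 − 62.5 = 0
T=70: ŷ = 2.5 + 70 = 72.5; e = 71 − 72.5 = -1.5
T=75: ŷ = 2.5 + 75 = 77.5; e = 80.5 − 77.5 = 3
T=80: ŷ = 2.5 + 80 = 82.5; e = 81 − 82.5 = -1.5
T=85: ŷ = 2.5 + 85 = 87.5; e = 87.5 − 87.5 = 0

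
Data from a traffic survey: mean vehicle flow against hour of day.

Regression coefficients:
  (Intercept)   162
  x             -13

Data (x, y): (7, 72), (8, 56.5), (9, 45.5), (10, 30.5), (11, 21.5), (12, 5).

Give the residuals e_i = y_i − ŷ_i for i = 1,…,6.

x=7: ŷ = 162 − 13·7 = 71; e = 72 − 71 = 1
x=8: ŷ = 162 − 13·8 = 58; e = 56.5 − 58 = -1.5
x=9: ŷ = 162 − 13·9 = 45; e = 45.5 − 45 = 0.5
x=10: ŷ = 162 − 13·10 = 32; e = 30.5 − 32 = -1.5
x=11: ŷ = 162 − 13·11 = 19; e = 21.5 − 19 = 2.5
x=12: ŷ = 162 − 13·12 = 6; e = 5 − 6 = -1

1, -1.5, 0.5, -1.5, 2.5, -1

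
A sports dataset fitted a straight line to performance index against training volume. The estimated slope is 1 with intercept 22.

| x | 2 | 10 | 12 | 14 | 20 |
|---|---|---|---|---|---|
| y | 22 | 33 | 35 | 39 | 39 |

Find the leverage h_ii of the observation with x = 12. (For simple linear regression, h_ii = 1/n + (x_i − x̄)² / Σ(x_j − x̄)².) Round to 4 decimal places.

x̄ = (2 + 10 + 12 + 14 + 20)/5 = 11.6
Σ(x − x̄)² = 92.16 + 2.56 + 0.16 + 5.76 + 70.56 = 171.2
h = 1/5 + (0.4)²/171.2 = 0.2 + 0.000934579 = 0.2009

h = 0.2009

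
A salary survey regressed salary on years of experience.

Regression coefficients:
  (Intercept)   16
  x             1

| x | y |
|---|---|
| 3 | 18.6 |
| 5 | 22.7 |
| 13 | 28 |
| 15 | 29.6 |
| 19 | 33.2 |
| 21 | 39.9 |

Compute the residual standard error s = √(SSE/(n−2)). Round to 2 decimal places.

x=3: ŷ = 16 + 3 = 19; r = 18.6 − 19 = -0.4
x=5: ŷ = 16 + 5 = 21; r = 22.7 − 21 = 1.7
x=13: ŷ = 16 + 13 = 29; r = 28 − 29 = -1
x=15: ŷ = 16 + 15 = 31; r = 29.6 − 31 = -1.4
x=19: ŷ = 16 + 19 = 35; r = 33.2 − 35 = -1.8
x=21: ŷ = 16 + 21 = 37; r = 39.9 − 37 = 2.9
SSE = 0.16 + 2.89 + 1 + 1.96 + 3.24 + 8.41 = 17.66
s = √(17.66/4) = √4.415 ≈ 2.10

s = 2.10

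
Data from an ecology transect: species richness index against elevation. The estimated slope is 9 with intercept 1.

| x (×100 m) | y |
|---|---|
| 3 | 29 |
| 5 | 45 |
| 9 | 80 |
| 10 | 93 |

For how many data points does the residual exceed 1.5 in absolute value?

2

x=3: ŷ = 1 + 9·3 = 28; e = 29 − 28 = 1
x=5: ŷ = 1 + 9·5 = 46; e = 45 − 46 = -1
x=9: ŷ = 1 + 9·9 = 82; e = 80 − 82 = -2
x=10: ŷ = 1 + 9·10 = 91; e = 93 − 91 = 2
|e| > 1.5: x=9 (|e|=2), x=10 (|e|=2) → 2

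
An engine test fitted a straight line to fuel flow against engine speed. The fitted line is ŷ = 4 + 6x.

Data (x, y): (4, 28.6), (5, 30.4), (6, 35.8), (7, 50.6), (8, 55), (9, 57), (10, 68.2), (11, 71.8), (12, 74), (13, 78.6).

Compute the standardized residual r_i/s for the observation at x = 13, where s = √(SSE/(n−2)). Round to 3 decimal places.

-0.969

x=4: ŷ = 4 + 6·4 = 28; r = 28.6 − 28 = 0.6
x=5: ŷ = 4 + 6·5 = 34; r = 30.4 − 34 = -3.6
x=6: ŷ = 4 + 6·6 = 40; r = 35.8 − 40 = -4.2
x=7: ŷ = 4 + 6·7 = 46; r = 50.6 − 46 = 4.6
x=8: ŷ = 4 + 6·8 = 52; r = 55 − 52 = 3
x=9: ŷ = 4 + 6·9 = 58; r = 57 − 58 = -1
x=10: ŷ = 4 + 6·10 = 64; r = 68.2 − 64 = 4.2
x=11: ŷ = 4 + 6·11 = 70; r = 71.8 − 70 = 1.8
x=12: ŷ = 4 + 6·12 = 76; r = 74 − 76 = -2
x=13: ŷ = 4 + 6·13 = 82; r = 78.6 − 82 = -3.4
SSE = 0.36 + 12.96 + 17.64 + 21.16 + 9 + 1 + 17.64 + 3.24 + 4 + 11.56 = 98.56
s = √(98.56/8) = 3.50999
r/s = -3.4 / 3.50999 = -0.969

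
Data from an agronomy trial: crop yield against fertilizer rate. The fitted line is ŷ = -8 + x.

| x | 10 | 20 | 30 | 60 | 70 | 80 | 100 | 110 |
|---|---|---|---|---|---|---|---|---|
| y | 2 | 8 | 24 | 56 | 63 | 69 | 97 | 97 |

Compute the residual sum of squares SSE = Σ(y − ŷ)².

x=10: ŷ = -8 + 10 = 2; e = 2 − 2 = 0
x=20: ŷ = -8 + 20 = 12; e = 8 − 12 = -4
x=30: ŷ = -8 + 30 = 22; e = 24 − 22 = 2
x=60: ŷ = -8 + 60 = 52; e = 56 − 52 = 4
x=70: ŷ = -8 + 70 = 62; e = 63 − 62 = 1
x=80: ŷ = -8 + 80 = 72; e = 69 − 72 = -3
x=100: ŷ = -8 + 100 = 92; e = 97 − 92 = 5
x=110: ŷ = -8 + 110 = 102; e = 97 − 102 = -5
SSE = 0 + 16 + 4 + 16 + 1 + 9 + 25 + 25 = 96

SSE = 96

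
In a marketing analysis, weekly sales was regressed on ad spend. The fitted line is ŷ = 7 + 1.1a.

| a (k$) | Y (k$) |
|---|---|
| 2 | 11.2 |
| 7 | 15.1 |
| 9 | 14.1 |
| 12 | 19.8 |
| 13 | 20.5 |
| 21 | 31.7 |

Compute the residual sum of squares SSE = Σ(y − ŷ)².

a=2: ŷ = 7 + 1.1·2 = 9.2; r = 11.2 − 9.2 = 2
a=7: ŷ = 7 + 1.1·7 = 14.7; r = 15.1 − 14.7 = 0.4
a=9: ŷ = 7 + 1.1·9 = 16.9; r = 14.1 − 16.9 = -2.8
a=12: ŷ = 7 + 1.1·12 = 20.2; r = 19.8 − 20.2 = -0.4
a=13: ŷ = 7 + 1.1·13 = 21.3; r = 20.5 − 21.3 = -0.8
a=21: ŷ = 7 + 1.1·21 = 30.1; r = 31.7 − 30.1 = 1.6
SSE = 4 + 0.16 + 7.84 + 0.16 + 0.64 + 2.56 = 15.36

SSE = 15.36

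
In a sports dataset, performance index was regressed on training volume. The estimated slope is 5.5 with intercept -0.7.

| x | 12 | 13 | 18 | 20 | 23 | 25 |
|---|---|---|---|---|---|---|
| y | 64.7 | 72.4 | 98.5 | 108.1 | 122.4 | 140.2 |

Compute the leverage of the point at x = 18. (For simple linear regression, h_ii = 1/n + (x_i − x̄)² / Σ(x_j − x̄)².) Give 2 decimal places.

x̄ = (12 + 13 + 18 + 20 + 23 + 25)/6 = 18.5
Σ(x − x̄)² = 42.25 + 30.25 + 0.25 + 2.25 + 20.25 + 42.25 = 137.5
h = 1/6 + (-0.5)²/137.5 = 0.166667 + 0.00181818 = 0.17

h = 0.17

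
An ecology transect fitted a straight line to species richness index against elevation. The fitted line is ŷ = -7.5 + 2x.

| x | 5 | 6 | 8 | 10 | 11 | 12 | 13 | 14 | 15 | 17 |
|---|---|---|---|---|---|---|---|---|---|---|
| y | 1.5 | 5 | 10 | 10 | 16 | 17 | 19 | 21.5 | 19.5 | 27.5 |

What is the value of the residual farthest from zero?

e = -3

x=5: ŷ = -7.5 + 2·5 = 2.5; e = 1.5 − 2.5 = -1
x=6: ŷ = -7.5 + 2·6 = 4.5; e = 5 − 4.5 = 0.5
x=8: ŷ = -7.5 + 2·8 = 8.5; e = 10 − 8.5 = 1.5
x=10: ŷ = -7.5 + 2·10 = 12.5; e = 10 − 12.5 = -2.5
x=11: ŷ = -7.5 + 2·11 = 14.5; e = 16 − 14.5 = 1.5
x=12: ŷ = -7.5 + 2·12 = 16.5; e = 17 − 16.5 = 0.5
x=13: ŷ = -7.5 + 2·13 = 18.5; e = 19 − 18.5 = 0.5
x=14: ŷ = -7.5 + 2·14 = 20.5; e = 21.5 − 20.5 = 1
x=15: ŷ = -7.5 + 2·15 = 22.5; e = 19.5 − 22.5 = -3
x=17: ŷ = -7.5 + 2·17 = 26.5; e = 27.5 − 26.5 = 1
Largest |e| is 3 at x = 15, residual -3.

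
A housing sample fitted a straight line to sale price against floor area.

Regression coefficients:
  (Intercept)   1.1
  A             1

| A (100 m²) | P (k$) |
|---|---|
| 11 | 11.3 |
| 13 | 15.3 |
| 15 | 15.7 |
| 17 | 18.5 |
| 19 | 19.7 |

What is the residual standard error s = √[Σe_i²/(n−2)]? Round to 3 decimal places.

s = 0.924

A=11: ŷ = 1.1 + 11 = 12.1; e = 11.3 − 12.1 = -0.8
A=13: ŷ = 1.1 + 13 = 14.1; e = 15.3 − 14.1 = 1.2
A=15: ŷ = 1.1 + 15 = 16.1; e = 15.7 − 16.1 = -0.4
A=17: ŷ = 1.1 + 17 = 18.1; e = 18.5 − 18.1 = 0.4
A=19: ŷ = 1.1 + 19 = 20.1; e = 19.7 − 20.1 = -0.4
SSE = 0.64 + 1.44 + 0.16 + 0.16 + 0.16 = 2.56
s = √(2.56/3) = √0.853333 ≈ 0.924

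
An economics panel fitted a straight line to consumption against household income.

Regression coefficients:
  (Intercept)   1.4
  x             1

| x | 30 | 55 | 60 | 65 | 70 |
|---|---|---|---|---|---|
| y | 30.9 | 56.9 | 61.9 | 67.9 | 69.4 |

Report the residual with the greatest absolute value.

x=30: ŷ = 1.4 + 30 = 31.4; r = 30.9 − 31.4 = -0.5
x=55: ŷ = 1.4 + 55 = 56.4; r = 56.9 − 56.4 = 0.5
x=60: ŷ = 1.4 + 60 = 61.4; r = 61.9 − 61.4 = 0.5
x=65: ŷ = 1.4 + 65 = 66.4; r = 67.9 − 66.4 = 1.5
x=70: ŷ = 1.4 + 70 = 71.4; r = 69.4 − 71.4 = -2
Largest |r| is 2 at x = 70, residual -2.

r = -2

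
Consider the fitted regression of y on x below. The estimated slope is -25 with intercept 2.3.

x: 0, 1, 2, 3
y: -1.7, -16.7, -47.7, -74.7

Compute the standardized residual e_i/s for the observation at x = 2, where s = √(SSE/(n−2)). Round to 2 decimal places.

0.00

x=0: ŷ = 2.3 − 25·0 = 2.3; e = -1.7 − 2.3 = -4
x=1: ŷ = 2.3 − 25·1 = -22.7; e = -16.7 − (-22.7) = 6
x=2: ŷ = 2.3 − 25·2 = -47.7; e = -47.7 − (-47.7) = 0
x=3: ŷ = 2.3 − 25·3 = -72.7; e = -74.7 − (-72.7) = -2
SSE = 16 + 36 + 0 + 4 = 56
s = √(56/2) = 5.2915
e/s = 0 / 5.2915 = 0.00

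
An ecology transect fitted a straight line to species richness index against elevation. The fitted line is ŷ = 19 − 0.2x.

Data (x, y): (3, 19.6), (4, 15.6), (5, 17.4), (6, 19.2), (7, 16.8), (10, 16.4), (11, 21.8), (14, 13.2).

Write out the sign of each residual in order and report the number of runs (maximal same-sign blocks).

6 runs

x=3: ŷ = 19 − 0.2·3 = 18.4; e = 19.6 − 18.4 = 1.2
x=4: ŷ = 19 − 0.2·4 = 18.2; e = 15.6 − 18.2 = -2.6
x=5: ŷ = 19 − 0.2·5 = 18; e = 17.4 − 18 = -0.6
x=6: ŷ = 19 − 0.2·6 = 17.8; e = 19.2 − 17.8 = 1.4
x=7: ŷ = 19 − 0.2·7 = 17.6; e = 16.8 − 17.6 = -0.8
x=10: ŷ = 19 − 0.2·10 = 17; e = 16.4 − 17 = -0.6
x=11: ŷ = 19 − 0.2·11 = 16.8; e = 21.8 − 16.8 = 5
x=14: ŷ = 19 − 0.2·14 = 16.2; e = 13.2 − 16.2 = -3
Signs: + − − + − − + −
Runs: +×1, −×2, +×1, −×2, +×1, −×1 → 6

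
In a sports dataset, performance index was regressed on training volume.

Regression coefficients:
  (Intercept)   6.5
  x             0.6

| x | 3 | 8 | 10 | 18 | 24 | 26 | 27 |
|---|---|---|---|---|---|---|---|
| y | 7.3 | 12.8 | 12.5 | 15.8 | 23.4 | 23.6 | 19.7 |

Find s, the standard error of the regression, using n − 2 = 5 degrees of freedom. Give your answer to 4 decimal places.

s = 2.1448

x=3: ŷ = 6.5 + 0.6·3 = 8.3; e = 7.3 − 8.3 = -1
x=8: ŷ = 6.5 + 0.6·8 = 11.3; e = 12.8 − 11.3 = 1.5
x=10: ŷ = 6.5 + 0.6·10 = 12.5; e = 12.5 − 12.5 = 0
x=18: ŷ = 6.5 + 0.6·18 = 17.3; e = 15.8 − 17.3 = -1.5
x=24: ŷ = 6.5 + 0.6·24 = 20.9; e = 23.4 − 20.9 = 2.5
x=26: ŷ = 6.5 + 0.6·26 = 22.1; e = 23.6 − 22.1 = 1.5
x=27: ŷ = 6.5 + 0.6·27 = 22.7; e = 19.7 − 22.7 = -3
SSE = 1 + 2.25 + 0 + 2.25 + 6.25 + 2.25 + 9 = 23
s = √(23/5) = √4.6 ≈ 2.1448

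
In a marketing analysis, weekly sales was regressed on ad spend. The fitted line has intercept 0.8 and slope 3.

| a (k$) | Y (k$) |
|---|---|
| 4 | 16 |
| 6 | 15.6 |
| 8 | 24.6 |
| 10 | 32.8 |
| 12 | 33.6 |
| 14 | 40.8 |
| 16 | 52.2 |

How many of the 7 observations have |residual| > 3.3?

1

a=4: Ŷ = 0.8 + 3·4 = 12.8; e = 16 − 12.8 = 3.2
a=6: Ŷ = 0.8 + 3·6 = 18.8; e = 15.6 − 18.8 = -3.2
a=8: Ŷ = 0.8 + 3·8 = 24.8; e = 24.6 − 24.8 = -0.2
a=10: Ŷ = 0.8 + 3·10 = 30.8; e = 32.8 − 30.8 = 2
a=12: Ŷ = 0.8 + 3·12 = 36.8; e = 33.6 − 36.8 = -3.2
a=14: Ŷ = 0.8 + 3·14 = 42.8; e = 40.8 − 42.8 = -2
a=16: Ŷ = 0.8 + 3·16 = 48.8; e = 52.2 − 48.8 = 3.4
|e| > 3.3: a=16 (|e|=3.4) → 1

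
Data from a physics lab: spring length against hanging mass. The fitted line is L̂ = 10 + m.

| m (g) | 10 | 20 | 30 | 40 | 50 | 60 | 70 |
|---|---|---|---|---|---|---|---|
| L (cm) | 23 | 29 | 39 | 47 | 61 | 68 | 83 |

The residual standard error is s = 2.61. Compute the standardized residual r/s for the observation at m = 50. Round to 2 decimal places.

0.38

L̂ = 10 + 50 = 60
r = 61 − 60 = 1
r/s = 1 / 2.61 = 0.38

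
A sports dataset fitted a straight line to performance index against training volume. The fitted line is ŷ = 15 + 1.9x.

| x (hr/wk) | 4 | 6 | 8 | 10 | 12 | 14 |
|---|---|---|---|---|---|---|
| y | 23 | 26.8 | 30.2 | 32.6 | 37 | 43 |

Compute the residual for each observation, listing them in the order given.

0.4, 0.4, 0, -1.4, -0.8, 1.4

x=4: ŷ = 15 + 1.9·4 = 22.6; e = 23 − 22.6 = 0.4
x=6: ŷ = 15 + 1.9·6 = 26.4; e = 26.8 − 26.4 = 0.4
x=8: ŷ = 15 + 1.9·8 = 30.2; e = 30.2 − 30.2 = 0
x=10: ŷ = 15 + 1.9·10 = 34; e = 32.6 − 34 = -1.4
x=12: ŷ = 15 + 1.9·12 = 37.8; e = 37 − 37.8 = -0.8
x=14: ŷ = 15 + 1.9·14 = 41.6; e = 43 − 41.6 = 1.4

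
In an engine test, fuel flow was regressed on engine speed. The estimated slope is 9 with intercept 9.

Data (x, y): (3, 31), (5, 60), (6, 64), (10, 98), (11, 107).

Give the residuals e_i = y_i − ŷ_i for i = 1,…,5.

x=3: ŷ = 9 + 9·3 = 36; e = 31 − 36 = -5
x=5: ŷ = 9 + 9·5 = 54; e = 60 − 54 = 6
x=6: ŷ = 9 + 9·6 = 63; e = 64 − 63 = 1
x=10: ŷ = 9 + 9·10 = 99; e = 98 − 99 = -1
x=11: ŷ = 9 + 9·11 = 108; e = 107 − 108 = -1

-5, 6, 1, -1, -1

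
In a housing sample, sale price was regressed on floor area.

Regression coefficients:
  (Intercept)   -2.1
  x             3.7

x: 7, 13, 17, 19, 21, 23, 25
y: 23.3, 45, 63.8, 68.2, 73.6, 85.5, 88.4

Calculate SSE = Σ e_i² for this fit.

x=7: ŷ = -2.1 + 3.7·7 = 23.8; e = 23.3 − 23.8 = -0.5
x=13: ŷ = -2.1 + 3.7·13 = 46; e = 45 − 46 = -1
x=17: ŷ = -2.1 + 3.7·17 = 60.8; e = 63.8 − 60.8 = 3
x=19: ŷ = -2.1 + 3.7·19 = 68.2; e = 68.2 − 68.2 = 0
x=21: ŷ = -2.1 + 3.7·21 = 75.6; e = 73.6 − 75.6 = -2
x=23: ŷ = -2.1 + 3.7·23 = 83; e = 85.5 − 83 = 2.5
x=25: ŷ = -2.1 + 3.7·25 = 90.4; e = 88.4 − 90.4 = -2
SSE = 0.25 + 1 + 9 + 0 + 4 + 6.25 + 4 = 24.5

SSE = 24.5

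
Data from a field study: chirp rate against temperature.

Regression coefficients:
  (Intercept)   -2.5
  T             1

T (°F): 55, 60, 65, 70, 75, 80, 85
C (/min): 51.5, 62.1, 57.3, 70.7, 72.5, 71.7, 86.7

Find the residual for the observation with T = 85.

r = 4.2

Ĉ = -2.5 + 85 = 82.5
r = 86.7 − 82.5 = 4.2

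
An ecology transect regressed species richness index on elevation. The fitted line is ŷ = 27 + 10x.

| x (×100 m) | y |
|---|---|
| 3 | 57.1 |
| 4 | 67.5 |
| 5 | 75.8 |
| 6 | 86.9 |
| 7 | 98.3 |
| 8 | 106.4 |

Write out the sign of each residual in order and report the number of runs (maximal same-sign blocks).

x=3: ŷ = 27 + 10·3 = 57; r = 57.1 − 57 = 0.1
x=4: ŷ = 27 + 10·4 = 67; r = 67.5 − 67 = 0.5
x=5: ŷ = 27 + 10·5 = 77; r = 75.8 − 77 = -1.2
x=6: ŷ = 27 + 10·6 = 87; r = 86.9 − 87 = -0.1
x=7: ŷ = 27 + 10·7 = 97; r = 98.3 − 97 = 1.3
x=8: ŷ = 27 + 10·8 = 107; r = 106.4 − 107 = -0.6
Signs: + + − − + −
Runs: +×2, −×2, +×1, −×1 → 4

4 runs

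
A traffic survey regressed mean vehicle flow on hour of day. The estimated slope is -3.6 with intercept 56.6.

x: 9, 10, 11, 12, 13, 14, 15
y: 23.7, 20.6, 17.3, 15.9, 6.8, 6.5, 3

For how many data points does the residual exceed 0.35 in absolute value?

x=9: ŷ = 56.6 − 3.6·9 = 24.2; e = 23.7 − 24.2 = -0.5
x=10: ŷ = 56.6 − 3.6·10 = 20.6; e = 20.6 − 20.6 = 0
x=11: ŷ = 56.6 − 3.6·11 = 17; e = 17.3 − 17 = 0.3
x=12: ŷ = 56.6 − 3.6·12 = 13.4; e = 15.9 − 13.4 = 2.5
x=13: ŷ = 56.6 − 3.6·13 = 9.8; e = 6.8 − 9.8 = -3
x=14: ŷ = 56.6 − 3.6·14 = 6.2; e = 6.5 − 6.2 = 0.3
x=15: ŷ = 56.6 − 3.6·15 = 2.6; e = 3 − 2.6 = 0.4
|e| > 0.35: x=9 (|e|=0.5), x=12 (|e|=2.5), x=13 (|e|=3), x=15 (|e|=0.4) → 4

4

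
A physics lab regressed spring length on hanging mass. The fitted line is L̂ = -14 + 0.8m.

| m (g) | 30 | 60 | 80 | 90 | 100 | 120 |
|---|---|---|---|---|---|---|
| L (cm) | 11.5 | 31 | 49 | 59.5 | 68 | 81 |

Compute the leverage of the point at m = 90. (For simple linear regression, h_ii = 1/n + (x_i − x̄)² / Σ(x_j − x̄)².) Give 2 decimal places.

h = 0.19

m̄ = (30 + 60 + 80 + 90 + 100 + 120)/6 = 80
Σ(m − m̄)² = 2500 + 400 + 0 + 100 + 400 + 1600 = 5000
h = 1/6 + (10)²/5000 = 0.166667 + 0.02 = 0.19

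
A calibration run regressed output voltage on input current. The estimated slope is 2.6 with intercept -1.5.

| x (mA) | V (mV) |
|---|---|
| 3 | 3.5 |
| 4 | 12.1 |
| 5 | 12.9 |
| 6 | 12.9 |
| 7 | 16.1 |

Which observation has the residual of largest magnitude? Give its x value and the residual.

x=3: V̂ = -1.5 + 2.6·3 = 6.3; r = 3.5 − 6.3 = -2.8
x=4: V̂ = -1.5 + 2.6·4 = 8.9; r = 12.1 − 8.9 = 3.2
x=5: V̂ = -1.5 + 2.6·5 = 11.5; r = 12.9 − 11.5 = 1.4
x=6: V̂ = -1.5 + 2.6·6 = 14.1; r = 12.9 − 14.1 = -1.2
x=7: V̂ = -1.5 + 2.6·7 = 16.7; r = 16.1 − 16.7 = -0.6
Largest |r| is 3.2 at x = 4, residual 3.2.

x = 4, r = 3.2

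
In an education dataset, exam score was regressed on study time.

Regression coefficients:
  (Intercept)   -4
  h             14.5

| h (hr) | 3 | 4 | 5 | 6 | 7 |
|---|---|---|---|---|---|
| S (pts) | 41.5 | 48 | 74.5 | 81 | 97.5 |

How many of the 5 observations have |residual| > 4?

2

h=3: Ŝ = -4 + 14.5·3 = 39.5; e = 41.5 − 39.5 = 2
h=4: Ŝ = -4 + 14.5·4 = 54; e = 48 − 54 = -6
h=5: Ŝ = -4 + 14.5·5 = 68.5; e = 74.5 − 68.5 = 6
h=6: Ŝ = -4 + 14.5·6 = 83; e = 81 − 83 = -2
h=7: Ŝ = -4 + 14.5·7 = 97.5; e = 97.5 − 97.5 = 0
|e| > 4: h=4 (|e|=6), h=5 (|e|=6) → 2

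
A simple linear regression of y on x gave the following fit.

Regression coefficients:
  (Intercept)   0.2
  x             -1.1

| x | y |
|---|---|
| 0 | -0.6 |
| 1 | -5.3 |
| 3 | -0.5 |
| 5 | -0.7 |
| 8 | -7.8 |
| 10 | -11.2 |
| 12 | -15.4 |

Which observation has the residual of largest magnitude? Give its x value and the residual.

x=0: ŷ = 0.2 − 1.1·0 = 0.2; r = -0.6 − 0.2 = -0.8
x=1: ŷ = 0.2 − 1.1·1 = -0.9; r = -5.3 − (-0.9) = -4.4
x=3: ŷ = 0.2 − 1.1·3 = -3.1; r = -0.5 − (-3.1) = 2.6
x=5: ŷ = 0.2 − 1.1·5 = -5.3; r = -0.7 − (-5.3) = 4.6
x=8: ŷ = 0.2 − 1.1·8 = -8.6; r = -7.8 − (-8.6) = 0.8
x=10: ŷ = 0.2 − 1.1·10 = -10.8; r = -11.2 − (-10.8) = -0.4
x=12: ŷ = 0.2 − 1.1·12 = -13; r = -15.4 − (-13) = -2.4
Largest |r| is 4.6 at x = 5, residual 4.6.

x = 5, r = 4.6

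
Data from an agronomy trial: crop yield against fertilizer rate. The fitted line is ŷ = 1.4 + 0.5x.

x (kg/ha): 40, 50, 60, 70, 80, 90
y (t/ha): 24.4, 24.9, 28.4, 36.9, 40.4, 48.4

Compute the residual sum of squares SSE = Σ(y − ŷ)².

SSE = 25.5

x=40: ŷ = 1.4 + 0.5·40 = 21.4; r = 24.4 − 21.4 = 3
x=50: ŷ = 1.4 + 0.5·50 = 26.4; r = 24.9 − 26.4 = -1.5
x=60: ŷ = 1.4 + 0.5·60 = 31.4; r = 28.4 − 31.4 = -3
x=70: ŷ = 1.4 + 0.5·70 = 36.4; r = 36.9 − 36.4 = 0.5
x=80: ŷ = 1.4 + 0.5·80 = 41.4; r = 40.4 − 41.4 = -1
x=90: ŷ = 1.4 + 0.5·90 = 46.4; r = 48.4 − 46.4 = 2
SSE = 9 + 2.25 + 9 + 0.25 + 1 + 4 = 25.5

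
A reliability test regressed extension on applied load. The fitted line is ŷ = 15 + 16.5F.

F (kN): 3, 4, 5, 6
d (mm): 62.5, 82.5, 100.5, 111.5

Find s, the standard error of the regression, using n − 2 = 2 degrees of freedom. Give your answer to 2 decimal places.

F=3: ŷ = 15 + 16.5·3 = 64.5; e = 62.5 − 64.5 = -2
F=4: ŷ = 15 + 16.5·4 = 81; e = 82.5 − 81 = 1.5
F=5: ŷ = 15 + 16.5·5 = 97.5; e = 100.5 − 97.5 = 3
F=6: ŷ = 15 + 16.5·6 = 114; e = 111.5 − 114 = -2.5
SSE = 4 + 2.25 + 9 + 6.25 = 21.5
s = √(21.5/2) = √10.75 ≈ 3.28

s = 3.28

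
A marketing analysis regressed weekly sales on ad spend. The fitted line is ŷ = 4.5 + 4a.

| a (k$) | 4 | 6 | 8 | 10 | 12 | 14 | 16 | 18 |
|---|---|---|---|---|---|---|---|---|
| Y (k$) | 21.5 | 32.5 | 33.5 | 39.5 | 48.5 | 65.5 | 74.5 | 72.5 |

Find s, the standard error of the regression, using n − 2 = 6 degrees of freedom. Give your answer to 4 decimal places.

s = 4.8990

a=4: ŷ = 4.5 + 4·4 = 20.5; e = 21.5 − 20.5 = 1
a=6: ŷ = 4.5 + 4·6 = 28.5; e = 32.5 − 28.5 = 4
a=8: ŷ = 4.5 + 4·8 = 36.5; e = 33.5 − 36.5 = -3
a=10: ŷ = 4.5 + 4·10 = 44.5; e = 39.5 − 44.5 = -5
a=12: ŷ = 4.5 + 4·12 = 52.5; e = 48.5 − 52.5 = -4
a=14: ŷ = 4.5 + 4·14 = 60.5; e = 65.5 − 60.5 = 5
a=16: ŷ = 4.5 + 4·16 = 68.5; e = 74.5 − 68.5 = 6
a=18: ŷ = 4.5 + 4·18 = 76.5; e = 72.5 − 76.5 = -4
SSE = 1 + 16 + 9 + 25 + 16 + 25 + 36 + 16 = 144
s = √(144/6) = √24 ≈ 4.8990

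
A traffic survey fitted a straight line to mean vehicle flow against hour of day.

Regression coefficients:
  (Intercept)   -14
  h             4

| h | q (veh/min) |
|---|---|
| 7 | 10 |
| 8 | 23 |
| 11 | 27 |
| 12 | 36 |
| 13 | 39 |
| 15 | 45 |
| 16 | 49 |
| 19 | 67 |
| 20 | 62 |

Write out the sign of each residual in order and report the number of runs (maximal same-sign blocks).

h=7: q̂ = -14 + 4·7 = 14; r = 10 − 14 = -4
h=8: q̂ = -14 + 4·8 = 18; r = 23 − 18 = 5
h=11: q̂ = -14 + 4·11 = 30; r = 27 − 30 = -3
h=12: q̂ = -14 + 4·12 = 34; r = 36 − 34 = 2
h=13: q̂ = -14 + 4·13 = 38; r = 39 − 38 = 1
h=15: q̂ = -14 + 4·15 = 46; r = 45 − 46 = -1
h=16: q̂ = -14 + 4·16 = 50; r = 49 − 50 = -1
h=19: q̂ = -14 + 4·19 = 62; r = 67 − 62 = 5
h=20: q̂ = -14 + 4·20 = 66; r = 62 − 66 = -4
Signs: − + − + + − − + −
Runs: −×1, +×1, −×1, +×2, −×2, +×1, −×1 → 7

7 runs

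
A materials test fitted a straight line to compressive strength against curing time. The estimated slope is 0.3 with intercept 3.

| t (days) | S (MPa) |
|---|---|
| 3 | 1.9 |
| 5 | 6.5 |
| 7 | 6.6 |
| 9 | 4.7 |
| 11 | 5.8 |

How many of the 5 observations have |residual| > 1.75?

t=3: ŷ = 3 + 0.3·3 = 3.9; e = 1.9 − 3.9 = -2
t=5: ŷ = 3 + 0.3·5 = 4.5; e = 6.5 − 4.5 = 2
t=7: ŷ = 3 + 0.3·7 = 5.1; e = 6.6 − 5.1 = 1.5
t=9: ŷ = 3 + 0.3·9 = 5.7; e = 4.7 − 5.7 = -1
t=11: ŷ = 3 + 0.3·11 = 6.3; e = 5.8 − 6.3 = -0.5
|e| > 1.75: t=3 (|e|=2), t=5 (|e|=2) → 2

2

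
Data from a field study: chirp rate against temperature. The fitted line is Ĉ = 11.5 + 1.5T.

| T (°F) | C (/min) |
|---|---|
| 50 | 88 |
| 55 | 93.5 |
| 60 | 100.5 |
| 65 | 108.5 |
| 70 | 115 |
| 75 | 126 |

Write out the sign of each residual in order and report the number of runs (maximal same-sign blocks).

T=50: Ĉ = 11.5 + 1.5·50 = 86.5; e = 88 − 86.5 = 1.5
T=55: Ĉ = 11.5 + 1.5·55 = 94; e = 93.5 − 94 = -0.5
T=60: Ĉ = 11.5 + 1.5·60 = 101.5; e = 100.5 − 101.5 = -1
T=65: Ĉ = 11.5 + 1.5·65 = 109; e = 108.5 − 109 = -0.5
T=70: Ĉ = 11.5 + 1.5·70 = 116.5; e = 115 − 116.5 = -1.5
T=75: Ĉ = 11.5 + 1.5·75 = 124; e = 126 − 124 = 2
Signs: + − − − − +
Runs: +×1, −×4, +×1 → 3

3 runs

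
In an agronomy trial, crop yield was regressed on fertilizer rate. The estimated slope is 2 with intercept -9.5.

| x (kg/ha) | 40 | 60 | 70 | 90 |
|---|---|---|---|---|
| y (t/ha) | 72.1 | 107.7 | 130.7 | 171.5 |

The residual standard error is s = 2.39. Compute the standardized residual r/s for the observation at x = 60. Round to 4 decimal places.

-1.1715

ŷ = -9.5 + 2·60 = 110.5
r = 107.7 − 110.5 = -2.8
r/s = -2.8 / 2.39 = -1.1715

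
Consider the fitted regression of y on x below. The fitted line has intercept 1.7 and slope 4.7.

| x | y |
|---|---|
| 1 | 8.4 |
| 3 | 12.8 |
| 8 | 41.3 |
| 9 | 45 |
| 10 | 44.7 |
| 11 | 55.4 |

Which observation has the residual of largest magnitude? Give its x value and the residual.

x = 10, e = -4

x=1: ŷ = 1.7 + 4.7·1 = 6.4; e = 8.4 − 6.4 = 2
x=3: ŷ = 1.7 + 4.7·3 = 15.8; e = 12.8 − 15.8 = -3
x=8: ŷ = 1.7 + 4.7·8 = 39.3; e = 41.3 − 39.3 = 2
x=9: ŷ = 1.7 + 4.7·9 = 44; e = 45 − 44 = 1
x=10: ŷ = 1.7 + 4.7·10 = 48.7; e = 44.7 − 48.7 = -4
x=11: ŷ = 1.7 + 4.7·11 = 53.4; e = 55.4 − 53.4 = 2
Largest |e| is 4 at x = 10, residual -4.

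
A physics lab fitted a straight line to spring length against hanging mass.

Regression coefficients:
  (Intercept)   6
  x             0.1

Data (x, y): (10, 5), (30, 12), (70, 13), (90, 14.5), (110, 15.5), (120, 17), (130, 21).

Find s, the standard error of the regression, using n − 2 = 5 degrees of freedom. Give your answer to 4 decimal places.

s = 2.0248

x=10: ŷ = 6 + 0.1·10 = 7; e = 5 − 7 = -2
x=30: ŷ = 6 + 0.1·30 = 9; e = 12 − 9 = 3
x=70: ŷ = 6 + 0.1·70 = 13; e = 13 − 13 = 0
x=90: ŷ = 6 + 0.1·90 = 15; e = 14.5 − 15 = -0.5
x=110: ŷ = 6 + 0.1·110 = 17; e = 15.5 − 17 = -1.5
x=120: ŷ = 6 + 0.1·120 = 18; e = 17 − 18 = -1
x=130: ŷ = 6 + 0.1·130 = 19; e = 21 − 19 = 2
SSE = 4 + 9 + 0 + 0.25 + 2.25 + 1 + 4 = 20.5
s = √(20.5/5) = √4.1 ≈ 2.0248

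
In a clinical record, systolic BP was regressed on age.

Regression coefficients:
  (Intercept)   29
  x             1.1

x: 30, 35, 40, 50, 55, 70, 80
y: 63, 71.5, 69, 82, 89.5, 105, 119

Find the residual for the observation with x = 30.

ŷ = 29 + 1.1·30 = 62
r = 63 − 62 = 1

r = 1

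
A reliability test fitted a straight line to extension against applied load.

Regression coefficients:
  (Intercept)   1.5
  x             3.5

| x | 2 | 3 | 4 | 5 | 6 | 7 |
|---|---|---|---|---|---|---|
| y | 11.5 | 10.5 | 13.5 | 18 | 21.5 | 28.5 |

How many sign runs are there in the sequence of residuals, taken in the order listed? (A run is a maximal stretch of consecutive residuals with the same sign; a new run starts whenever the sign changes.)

3 runs

x=2: ŷ = 1.5 + 3.5·2 = 8.5; r = 11.5 − 8.5 = 3
x=3: ŷ = 1.5 + 3.5·3 = 12; r = 10.5 − 12 = -1.5
x=4: ŷ = 1.5 + 3.5·4 = 15.5; r = 13.5 − 15.5 = -2
x=5: ŷ = 1.5 + 3.5·5 = 19; r = 18 − 19 = -1
x=6: ŷ = 1.5 + 3.5·6 = 22.5; r = 21.5 − 22.5 = -1
x=7: ŷ = 1.5 + 3.5·7 = 26; r = 28.5 − 26 = 2.5
Signs: + − − − − +
Runs: +×1, −×4, +×1 → 3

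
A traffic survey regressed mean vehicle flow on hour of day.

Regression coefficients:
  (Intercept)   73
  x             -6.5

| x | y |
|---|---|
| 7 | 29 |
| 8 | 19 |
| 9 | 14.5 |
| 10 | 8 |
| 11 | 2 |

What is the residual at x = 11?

r = 0.5

ŷ = 73 − 6.5·11 = 1.5
r = 2 − 1.5 = 0.5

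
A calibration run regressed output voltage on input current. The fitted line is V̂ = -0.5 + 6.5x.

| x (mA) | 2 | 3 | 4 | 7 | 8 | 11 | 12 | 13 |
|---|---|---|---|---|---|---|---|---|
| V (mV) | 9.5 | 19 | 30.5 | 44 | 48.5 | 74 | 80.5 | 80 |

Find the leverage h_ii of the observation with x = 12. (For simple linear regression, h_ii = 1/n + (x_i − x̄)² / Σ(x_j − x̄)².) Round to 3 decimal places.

x̄ = (2 + 3 + 4 + 7 + 8 + 11 + 12 + 13)/8 = 7.5
Σ(x − x̄)² = 30.25 + 20.25 + 12.25 + 0.25 + 0.25 + 12.25 + 20.25 + 30.25 = 126
h = 1/8 + (4.5)²/126 = 0.125 + 0.160714 = 0.286

h = 0.286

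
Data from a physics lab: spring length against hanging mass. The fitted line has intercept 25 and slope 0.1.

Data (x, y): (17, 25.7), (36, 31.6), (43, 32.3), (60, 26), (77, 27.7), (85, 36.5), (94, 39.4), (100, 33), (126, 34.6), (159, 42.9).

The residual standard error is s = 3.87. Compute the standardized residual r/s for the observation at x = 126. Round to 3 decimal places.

-0.775

ŷ = 25 + 0.1·126 = 37.6
r = 34.6 − 37.6 = -3
r/s = -3 / 3.87 = -0.775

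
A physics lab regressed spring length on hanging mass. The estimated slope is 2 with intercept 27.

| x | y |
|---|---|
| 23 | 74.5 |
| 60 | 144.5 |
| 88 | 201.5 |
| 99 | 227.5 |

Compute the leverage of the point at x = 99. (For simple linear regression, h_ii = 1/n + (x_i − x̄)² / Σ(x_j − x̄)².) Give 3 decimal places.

x̄ = (23 + 60 + 88 + 99)/4 = 67.5
Σ(x − x̄)² = 1980.25 + 56.25 + 420.25 + 992.25 = 3449
h = 1/4 + (31.5)²/3449 = 0.25 + 0.287692 = 0.538

h = 0.538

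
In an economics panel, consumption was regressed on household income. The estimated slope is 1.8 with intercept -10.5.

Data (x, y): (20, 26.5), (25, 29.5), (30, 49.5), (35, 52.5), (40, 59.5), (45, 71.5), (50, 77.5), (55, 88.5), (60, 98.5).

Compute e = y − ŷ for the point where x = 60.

ŷ = -10.5 + 1.8·60 = 97.5
e = 98.5 − 97.5 = 1

e = 1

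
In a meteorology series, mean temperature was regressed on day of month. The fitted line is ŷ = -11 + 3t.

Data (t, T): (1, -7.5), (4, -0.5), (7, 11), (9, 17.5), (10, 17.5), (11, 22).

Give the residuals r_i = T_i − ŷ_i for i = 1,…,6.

0.5, -1.5, 1, 1.5, -1.5, 0

t=1: ŷ = -11 + 3·1 = -8; r = -7.5 − (-8) = 0.5
t=4: ŷ = -11 + 3·4 = 1; r = -0.5 − 1 = -1.5
t=7: ŷ = -11 + 3·7 = 10; r = 11 − 10 = 1
t=9: ŷ = -11 + 3·9 = 16; r = 17.5 − 16 = 1.5
t=10: ŷ = -11 + 3·10 = 19; r = 17.5 − 19 = -1.5
t=11: ŷ = -11 + 3·11 = 22; r = 22 − 22 = 0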